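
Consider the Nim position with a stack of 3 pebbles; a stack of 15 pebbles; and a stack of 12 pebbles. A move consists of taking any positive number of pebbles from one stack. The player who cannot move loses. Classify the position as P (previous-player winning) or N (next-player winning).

P-position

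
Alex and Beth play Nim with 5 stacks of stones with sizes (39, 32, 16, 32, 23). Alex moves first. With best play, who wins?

Alex wins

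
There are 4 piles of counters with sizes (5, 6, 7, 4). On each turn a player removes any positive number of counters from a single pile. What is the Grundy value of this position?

Compute the nim-sum pairwise:
5 ^ 6 = 3
3 ^ 7 = 4
4 ^ 4 = 0

0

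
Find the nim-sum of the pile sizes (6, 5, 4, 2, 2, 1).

6

Bitwise XOR of the heap sizes:
  110  (6)
  101  (5)
  100  (4)
  010  (2)
  010  (2)
  001  (1)
  ---
  110  (6)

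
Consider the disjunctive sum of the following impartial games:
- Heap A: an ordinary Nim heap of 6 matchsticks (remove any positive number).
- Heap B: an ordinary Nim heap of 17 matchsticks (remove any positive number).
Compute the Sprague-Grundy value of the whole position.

Heap A is a plain Nim heap of size 6, so its Grundy value is 6.
Heap B is a plain Nim heap of size 17, so its Grundy value is 17.
The value of a disjunctive sum is the nim-sum of the parts.
Combined value = 6 ⊕ 17 = 23.

23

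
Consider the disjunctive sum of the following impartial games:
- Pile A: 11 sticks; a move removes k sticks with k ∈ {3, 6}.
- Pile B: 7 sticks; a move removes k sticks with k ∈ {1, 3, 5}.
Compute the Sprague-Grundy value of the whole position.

Grundy values for pile A (subtraction set {3, 6}):
k:     0  1  2  3  4  5  6  7  8  9 10 11
g(k):  0  0  0  1  1  1  2  2  2  0  0  0
So g(11) = 0.
Build the Grundy sequence for pile B with g(k) = mex{g(k−s) : s ∈ {1, 3, 5}, s ≤ k}:
k:     0  1  2  3  4  5  6  7
g(k):  0  1  0  1  0  1  0  1
So g(7) = 1.
The value of a disjunctive sum is the nim-sum of the parts.
Combined value = 0 XOR 1 = 1.

1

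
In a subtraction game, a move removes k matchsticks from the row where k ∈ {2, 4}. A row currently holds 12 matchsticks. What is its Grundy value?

Compute g(0), g(1), … for moves {2, 4}:
k:     0  1  2  3  4  5  6  7  8  9 10 11 12
g(k):  0  0  1  1  2  2  0  0  1  1  2  2  0
So g(12) = 0.

0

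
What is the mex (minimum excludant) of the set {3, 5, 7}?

0

0 is not in the set, so the mex is 0.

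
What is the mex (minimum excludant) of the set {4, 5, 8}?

0

0 is not in the set, so the mex is 0.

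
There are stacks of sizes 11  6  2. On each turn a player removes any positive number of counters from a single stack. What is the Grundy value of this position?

15

Write each in binary and XOR column by column:
  1011  (11)
  0110  (6)
  0010  (2)
  ----
  1111  (15)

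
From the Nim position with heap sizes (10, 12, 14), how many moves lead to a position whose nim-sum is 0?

3

Bitwise XOR of the heap sizes:
  1010  (10)
  1100  (12)
  1110  (14)
  ----
  1000  (8)
The overall nim-sum is X = 8. A heap of size p has a winning move iff p XOR X < p (reduce it to p XOR X).
  10: 10 XOR 8 = 2 < 10 — winning move (to 2).
  12: 12 XOR 8 = 4 < 12 — winning move (to 4).
  14: 14 XOR 8 = 6 < 14 — winning move (to 6).
That gives 3 winning moves.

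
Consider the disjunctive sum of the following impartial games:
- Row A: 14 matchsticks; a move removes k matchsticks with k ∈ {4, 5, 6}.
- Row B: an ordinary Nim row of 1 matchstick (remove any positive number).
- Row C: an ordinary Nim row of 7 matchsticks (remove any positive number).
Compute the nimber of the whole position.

7

Build the Grundy sequence for row A with g(k) = mex{g(k−s) : s ∈ {4, 5, 6}, s ≤ k}:
k:     0  1  2  3  4  5  6  7  8  9 10 11 12 13 14
g(k):  0  0  0  0  1  1  1  1  2  2  0  0  0  0  1
So g(14) = 1.
Row B is a plain Nim row of size 1, so its Grundy value is 1.
Row C is a plain Nim row of size 7, so its Grundy value is 7.
The value of a disjunctive sum is the nim-sum of the parts.
Combined value = 1 XOR 1 XOR 7 = 7.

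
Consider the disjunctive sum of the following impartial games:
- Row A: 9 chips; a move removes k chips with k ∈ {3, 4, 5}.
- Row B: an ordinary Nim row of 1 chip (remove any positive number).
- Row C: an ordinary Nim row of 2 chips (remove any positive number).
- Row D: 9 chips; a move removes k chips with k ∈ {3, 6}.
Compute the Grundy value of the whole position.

3

For row A, compute g(0), g(1), … with moves {3, 4, 5}:
k:     0  1  2  3  4  5  6  7  8  9
g(k):  0  0  0  1  1  1  2  2  0  0
So g(9) = 0.
Row B is a plain Nim row of size 1, so its Grundy value is 1.
Row C is a plain Nim row of size 2, so its Grundy value is 2.
For row D, compute g(0), g(1), … with moves {3, 6}:
g(0) = mex{} = 0
g(1) = mex{} = 0
g(2) = mex{} = 0
g(3) = mex{0} = 1
g(4) = mex{0} = 1
g(5) = mex{0} = 1
g(6) = mex{0,1} = 2
g(7) = mex{0,1} = 2
g(8) = mex{0,1} = 2
g(9) = mex{1,2} = 0
So g(9) = 0.
By the Sprague-Grundy theorem, the Grundy value of a sum of independent games is the XOR of the component values.
Combined value = 0 XOR 1 XOR 2 XOR 0 = 3.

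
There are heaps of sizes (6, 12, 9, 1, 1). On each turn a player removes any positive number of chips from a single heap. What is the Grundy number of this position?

3

Compute the nim-sum pairwise:
6 XOR 12 = 10
10 XOR 9 = 3
3 XOR 1 = 2
2 XOR 1 = 3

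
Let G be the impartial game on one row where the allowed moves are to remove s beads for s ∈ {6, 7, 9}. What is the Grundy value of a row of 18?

Compute g(0), g(1), … for moves {6, 7, 9}:
k:     0  1  2  3  4  5  6  7  8  9 10 11 12 13 14 15 16 17 18
g(k):  0  0  0  0  0  0  1  1  1  1  1  1  2  2  2  0  0  0  0
So g(18) = 0.

0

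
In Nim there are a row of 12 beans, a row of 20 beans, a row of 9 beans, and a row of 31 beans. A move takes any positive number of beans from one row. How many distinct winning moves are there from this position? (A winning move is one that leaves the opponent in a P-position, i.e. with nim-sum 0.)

3

Bitwise XOR of the heap sizes:
  01100  (12)
  10100  (20)
  01001  (9)
  11111  (31)
  -----
  01110  (14)
The overall nim-sum is X = 14. A row of size p has a winning move iff p XOR X < p (reduce it to p XOR X).
  12: 12 XOR 14 = 2 < 12 — winning move (to 2).
  20: 20 XOR 14 = 26 ≥ 20 — no move.
  9: 9 XOR 14 = 7 < 9 — winning move (to 7).
  31: 31 XOR 14 = 17 < 31 — winning move (to 17).
That gives 3 winning moves.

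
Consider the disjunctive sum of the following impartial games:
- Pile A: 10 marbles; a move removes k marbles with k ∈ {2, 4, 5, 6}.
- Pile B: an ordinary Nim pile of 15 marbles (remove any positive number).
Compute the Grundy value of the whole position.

14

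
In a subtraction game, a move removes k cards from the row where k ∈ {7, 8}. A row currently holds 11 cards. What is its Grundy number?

Grundy values for subtraction set {7, 8}:
k:     0  1  2  3  4  5  6  7  8  9 10 11
g(k):  0  0  0  0  0  0  0  1  1  1  1  1
So g(11) = 1.

1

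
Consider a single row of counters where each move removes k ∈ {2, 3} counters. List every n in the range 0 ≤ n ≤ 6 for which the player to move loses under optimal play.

Build the Grundy sequence with g(k) = mex{g(k−s) : s ∈ {2, 3}, s ≤ k}:
g(0) = mex{} = 0
g(1) = mex{} = 0
g(2) = mex{0} = 1
g(3) = mex{0} = 1
g(4) = mex{0,1} = 2
g(5) = mex{1} = 0
g(6) = mex{1,2} = 0
The P-positions (g = 0) in 0..6 are 0, 1, 5, 6.

0, 1, 5, 6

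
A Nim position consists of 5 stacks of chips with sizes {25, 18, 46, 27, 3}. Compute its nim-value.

61

Compute the nim-sum pairwise:
25 ⊕ 18 = 11
11 ⊕ 46 = 37
37 ⊕ 27 = 62
62 ⊕ 3 = 61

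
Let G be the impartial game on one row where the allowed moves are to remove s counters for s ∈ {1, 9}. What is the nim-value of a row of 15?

Build the Grundy sequence with g(k) = mex{g(k−s) : s ∈ {1, 9}, s ≤ k}:
k:     0  1  2  3  4  5  6  7  8  9 10 11 12 13 14 15
g(k):  0  1  0  1  0  1  0  1  0  1  0  1  0  1  0  1
So g(15) = 1.

1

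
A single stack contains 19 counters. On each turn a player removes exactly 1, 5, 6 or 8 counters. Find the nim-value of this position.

Compute g(0), g(1), … for moves {1, 5, 6, 8}:
k:     0  1  2  3  4  5  6  7  8  9 10 11 12 13 14 15 16 17 18 19
g(k):  0  1  0  1  0  1  2  3  2  3  2  0  1  0  1  0  1  2  3  2
So g(19) = 2.

2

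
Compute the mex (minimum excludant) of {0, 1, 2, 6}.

3

The values 0, 1, 2 are all present; 3 is the first non-negative integer missing from the set.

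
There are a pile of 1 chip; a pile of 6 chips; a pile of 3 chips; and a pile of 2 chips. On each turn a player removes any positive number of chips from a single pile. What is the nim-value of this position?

6

Bitwise XOR of the heap sizes:
  001  (1)
  110  (6)
  011  (3)
  010  (2)
  ---
  110  (6)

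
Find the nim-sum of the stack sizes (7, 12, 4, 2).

In binary:
  0111  (7)
  1100  (12)
  0100  (4)
  0010  (2)
  ----
  1101  (13)

13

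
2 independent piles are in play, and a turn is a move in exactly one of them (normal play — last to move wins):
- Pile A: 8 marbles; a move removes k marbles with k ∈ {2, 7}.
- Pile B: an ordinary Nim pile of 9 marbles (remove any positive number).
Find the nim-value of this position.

11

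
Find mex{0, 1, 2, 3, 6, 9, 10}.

4

The values 0, 1, 2, 3 are all present; 4 is the first non-negative integer missing from the set.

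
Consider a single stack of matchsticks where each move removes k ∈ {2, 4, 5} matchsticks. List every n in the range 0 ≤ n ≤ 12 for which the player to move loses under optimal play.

0, 1, 7, 8

Compute g(0), g(1), … for moves {2, 4, 5}:
k:     0  1  2  3  4  5  6  7  8  9 10 11 12
g(k):  0  0  1  1  2  2  3  0  0  1  1  2  2
The P-positions (g = 0) in 0..12 are 0, 1, 7, 8.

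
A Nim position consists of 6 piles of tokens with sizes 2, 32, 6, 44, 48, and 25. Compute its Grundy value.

33

Compute the nim-sum pairwise:
2 ⊕ 32 = 34
34 ⊕ 6 = 36
36 ⊕ 44 = 8
8 ⊕ 48 = 56
56 ⊕ 25 = 33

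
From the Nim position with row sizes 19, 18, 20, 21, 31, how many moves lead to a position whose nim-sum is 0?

Nim-sum: 19 ⊕ 18 ⊕ 20 ⊕ 21 ⊕ 31 = 31.
The overall nim-sum is X = 31. A row of size p has a winning move iff p XOR X < p (reduce it to p XOR X).
  19: 19 XOR 31 = 12 < 19 — winning move (to 12).
  18: 18 XOR 31 = 13 < 18 — winning move (to 13).
  20: 20 XOR 31 = 11 < 20 — winning move (to 11).
  21: 21 XOR 31 = 10 < 21 — winning move (to 10).
  31: 31 XOR 31 = 0 < 31 — winning move (to 0).
That gives 5 winning moves.

5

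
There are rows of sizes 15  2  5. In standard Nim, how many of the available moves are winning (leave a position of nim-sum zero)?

Compute the nim-sum pairwise:
15 ⊕ 2 = 13
13 ⊕ 5 = 8
The overall nim-sum is X = 8. A row of size p has a winning move iff p XOR X < p (reduce it to p XOR X).
  15: 15 XOR 8 = 7 < 15 — winning move (to 7).
  2: 2 XOR 8 = 10 ≥ 2 — no move.
  5: 5 XOR 8 = 13 ≥ 5 — no move.
That gives 1 winning move.

1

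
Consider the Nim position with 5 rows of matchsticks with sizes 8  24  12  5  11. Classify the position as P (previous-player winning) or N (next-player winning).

N-position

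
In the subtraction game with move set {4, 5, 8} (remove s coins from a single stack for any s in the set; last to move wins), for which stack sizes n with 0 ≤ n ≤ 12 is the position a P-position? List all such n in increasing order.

0, 1, 2, 3, 12

Compute g(0), g(1), … for moves {4, 5, 8}:
k:     0  1  2  3  4  5  6  7  8  9 10 11 12
g(k):  0  0  0  0  1  1  1  1  2  2  2  2  0
The P-positions (g = 0) in 0..12 are 0, 1, 2, 3, 12.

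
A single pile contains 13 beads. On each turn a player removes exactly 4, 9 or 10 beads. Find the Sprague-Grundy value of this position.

3

Grundy values for subtraction set {4, 9, 10}:
k:     0  1  2  3  4  5  6  7  8  9 10 11 12 13
g(k):  0  0  0  0  1  1  1  1  0  2  2  2  1  3
So g(13) = 3.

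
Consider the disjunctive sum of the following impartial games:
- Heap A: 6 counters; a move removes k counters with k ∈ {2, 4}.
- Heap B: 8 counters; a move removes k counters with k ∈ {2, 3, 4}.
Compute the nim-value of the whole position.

1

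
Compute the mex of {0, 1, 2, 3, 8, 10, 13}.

The values 0, 1, 2, 3 are all present; 4 is the first non-negative integer missing from the set.

4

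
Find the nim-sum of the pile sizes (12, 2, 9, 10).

13

Compute the nim-sum pairwise:
12 ^ 2 = 14
14 ^ 9 = 7
7 ^ 10 = 13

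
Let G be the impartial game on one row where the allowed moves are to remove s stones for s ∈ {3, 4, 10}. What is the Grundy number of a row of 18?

1

Compute g(0), g(1), … for moves {3, 4, 10}:
k:     0  1  2  3  4  5  6  7  8  9 10 11 12 13 14 15 16 17 18
g(k):  0  0  0  1  1  1  2  0  0  0  1  1  1  2  0  0  0  1  1
So g(18) = 1.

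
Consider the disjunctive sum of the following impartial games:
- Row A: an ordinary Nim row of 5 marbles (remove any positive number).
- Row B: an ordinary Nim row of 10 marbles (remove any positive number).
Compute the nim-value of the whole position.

15

Row A is a plain Nim row of size 5, so its Grundy value is 5.
Row B is a plain Nim row of size 10, so its Grundy value is 10.
By the Sprague-Grundy theorem, the Grundy value of a sum of independent games is the XOR of the component values.
Combined value = 5 ⊕ 10 = 15.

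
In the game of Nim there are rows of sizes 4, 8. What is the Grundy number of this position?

Nim-sum: 4 XOR 8 = 12.

12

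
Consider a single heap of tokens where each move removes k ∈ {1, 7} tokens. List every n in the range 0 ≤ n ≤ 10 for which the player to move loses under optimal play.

0, 2, 4, 6, 8, 10

Compute g(0), g(1), … for moves {1, 7}:
g(0) = mex{} = 0
g(1) = mex{0} = 1
g(2) = mex{1} = 0
g(3) = mex{0} = 1
g(4) = mex{1} = 0
g(5) = mex{0} = 1
g(6) = mex{1} = 0
g(7) = mex{0} = 1
g(8) = mex{1} = 0
g(9) = mex{0} = 1
g(10) = mex{1} = 0
The P-positions (g = 0) in 0..10 are 0, 2, 4, 6, 8, 10.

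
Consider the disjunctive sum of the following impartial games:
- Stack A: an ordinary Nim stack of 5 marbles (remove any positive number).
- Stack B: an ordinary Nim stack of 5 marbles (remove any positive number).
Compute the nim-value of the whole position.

0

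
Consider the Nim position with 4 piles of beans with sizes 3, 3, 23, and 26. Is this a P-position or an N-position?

Compute the nim-sum pairwise:
3 ⊕ 3 = 0
0 ⊕ 23 = 23
23 ⊕ 26 = 13
The nim-sum is 13 ≠ 0, so this is an N-position: the player to move can win.

N-position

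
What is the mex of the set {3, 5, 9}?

0 is not in the set, so the mex is 0.

0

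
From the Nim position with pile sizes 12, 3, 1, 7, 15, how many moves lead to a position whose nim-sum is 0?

Nim-sum: 12 ⊕ 3 ⊕ 1 ⊕ 7 ⊕ 15 = 6.
The overall nim-sum is X = 6. A pile of size p has a winning move iff p XOR X < p (reduce it to p XOR X).
  12: 12 XOR 6 = 10 < 12 — winning move (to 10).
  3: 3 XOR 6 = 5 ≥ 3 — no move.
  1: 1 XOR 6 = 7 ≥ 1 — no move.
  7: 7 XOR 6 = 1 < 7 — winning move (to 1).
  15: 15 XOR 6 = 9 < 15 — winning move (to 9).
That gives 3 winning moves.

3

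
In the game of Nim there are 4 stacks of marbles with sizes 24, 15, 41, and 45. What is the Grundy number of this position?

19

In binary:
  011000  (24)
  001111  (15)
  101001  (41)
  101101  (45)
  ------
  010011  (19)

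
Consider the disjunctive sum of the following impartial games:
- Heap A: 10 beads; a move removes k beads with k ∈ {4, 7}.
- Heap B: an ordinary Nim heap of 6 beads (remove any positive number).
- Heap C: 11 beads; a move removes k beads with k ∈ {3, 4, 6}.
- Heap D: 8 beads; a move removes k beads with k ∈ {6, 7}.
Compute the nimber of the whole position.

5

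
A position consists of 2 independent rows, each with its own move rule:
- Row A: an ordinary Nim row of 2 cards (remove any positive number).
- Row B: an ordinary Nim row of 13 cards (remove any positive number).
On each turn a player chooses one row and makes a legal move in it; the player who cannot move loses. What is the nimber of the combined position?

Row A is a plain Nim row of size 2, so its Grundy value is 2.
Row B is a plain Nim row of size 13, so its Grundy value is 13.
The value of a disjunctive sum is the nim-sum of the parts.
Combined value = 2 ⊕ 13 = 15.

15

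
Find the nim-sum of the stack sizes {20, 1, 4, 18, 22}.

21

Compute the nim-sum pairwise:
20 XOR 1 = 21
21 XOR 4 = 17
17 XOR 18 = 3
3 XOR 22 = 21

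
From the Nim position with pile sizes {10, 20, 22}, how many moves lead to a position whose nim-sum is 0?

Nim-sum: 10 XOR 20 XOR 22 = 8.
The overall nim-sum is X = 8. A pile of size p has a winning move iff p XOR X < p (reduce it to p XOR X).
  10: 10 XOR 8 = 2 < 10 — winning move (to 2).
  20: 20 XOR 8 = 28 ≥ 20 — no move.
  22: 22 XOR 8 = 30 ≥ 22 — no move.
That gives 1 winning move.

1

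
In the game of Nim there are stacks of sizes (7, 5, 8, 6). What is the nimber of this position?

Bitwise XOR of the heap sizes:
  0111  (7)
  0101  (5)
  1000  (8)
  0110  (6)
  ----
  1100  (12)

12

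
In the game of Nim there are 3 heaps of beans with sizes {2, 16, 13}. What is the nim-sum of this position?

31

Nim-sum: 2 ⊕ 16 ⊕ 13 = 31.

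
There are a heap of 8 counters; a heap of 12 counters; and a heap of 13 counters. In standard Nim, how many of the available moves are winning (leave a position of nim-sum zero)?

Nim-sum: 8 XOR 12 XOR 13 = 9.
The overall nim-sum is X = 9. A heap of size p has a winning move iff p XOR X < p (reduce it to p XOR X).
  8: 8 XOR 9 = 1 < 8 — winning move (to 1).
  12: 12 XOR 9 = 5 < 12 — winning move (to 5).
  13: 13 XOR 9 = 4 < 13 — winning move (to 4).
That gives 3 winning moves.

3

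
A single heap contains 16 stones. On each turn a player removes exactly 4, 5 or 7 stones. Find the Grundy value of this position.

1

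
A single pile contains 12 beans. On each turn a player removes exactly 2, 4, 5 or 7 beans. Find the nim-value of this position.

1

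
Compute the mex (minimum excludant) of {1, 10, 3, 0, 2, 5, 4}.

6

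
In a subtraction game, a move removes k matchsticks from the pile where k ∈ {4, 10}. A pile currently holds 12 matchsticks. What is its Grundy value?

Build the Grundy sequence with g(k) = mex{g(k−s) : s ∈ {4, 10}, s ≤ k}:
k:     0  1  2  3  4  5  6  7  8  9 10 11 12
g(k):  0  0  0  0  1  1  1  1  0  0  2  2  1
So g(12) = 1.

1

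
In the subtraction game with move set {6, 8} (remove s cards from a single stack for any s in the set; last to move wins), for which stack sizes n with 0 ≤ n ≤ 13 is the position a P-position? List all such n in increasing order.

Compute g(0), g(1), … for moves {6, 8}:
g(0) = mex{} = 0
g(1) = mex{} = 0
g(2) = mex{} = 0
g(3) = mex{} = 0
g(4) = mex{} = 0
g(5) = mex{} = 0
g(6) = mex{0} = 1
g(7) = mex{0} = 1
g(8) = mex{0} = 1
g(9) = mex{0} = 1
g(10) = mex{0} = 1
g(11) = mex{0} = 1
g(12) = mex{0,1} = 2
g(13) = mex{0,1} = 2
The P-positions (g = 0) in 0..13 are 0, 1, 2, 3, 4, 5.

0, 1, 2, 3, 4, 5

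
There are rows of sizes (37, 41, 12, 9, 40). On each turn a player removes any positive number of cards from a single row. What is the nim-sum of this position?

Nim-sum: 37 ^ 41 ^ 12 ^ 9 ^ 40 = 33.

33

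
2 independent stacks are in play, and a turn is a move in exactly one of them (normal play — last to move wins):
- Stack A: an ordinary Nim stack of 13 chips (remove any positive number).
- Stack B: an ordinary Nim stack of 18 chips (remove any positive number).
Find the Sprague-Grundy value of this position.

Stack A is a plain Nim stack of size 13, so its Grundy value is 13.
Stack B is a plain Nim stack of size 18, so its Grundy value is 18.
The value of a disjunctive sum is the nim-sum of the parts.
Combined value = 13 ⊕ 18 = 31.

31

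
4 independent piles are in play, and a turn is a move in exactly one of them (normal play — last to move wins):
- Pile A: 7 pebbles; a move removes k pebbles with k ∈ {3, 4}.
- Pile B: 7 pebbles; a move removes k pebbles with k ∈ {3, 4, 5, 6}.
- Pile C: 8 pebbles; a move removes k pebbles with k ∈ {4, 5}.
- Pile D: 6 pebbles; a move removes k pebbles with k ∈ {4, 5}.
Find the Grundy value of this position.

Build the Grundy sequence for pile A with g(k) = mex{g(k−s) : s ∈ {3, 4}, s ≤ k}:
k:     0  1  2  3  4  5  6  7
g(k):  0  0  0  1  1  1  2  0
So g(7) = 0.
Grundy values for pile B (subtraction set {3, 4, 5, 6}):
k:     0  1  2  3  4  5  6  7
g(k):  0  0  0  1  1  1  2  2
So g(7) = 2.
For pile C, compute g(0), g(1), … with moves {4, 5}:
k:     0  1  2  3  4  5  6  7  8
g(k):  0  0  0  0  1  1  1  1  2
So g(8) = 2.
Grundy values for pile D (subtraction set {4, 5}):
g(0) = mex{} = 0
g(1) = mex{} = 0
g(2) = mex{} = 0
g(3) = mex{} = 0
g(4) = mex{0} = 1
g(5) = mex{0} = 1
g(6) = mex{0} = 1
So g(6) = 1.
By the Sprague-Grundy theorem, the Grundy value of a sum of independent games is the XOR of the component values.
Combined value = 0 XOR 2 XOR 2 XOR 1 = 1.

1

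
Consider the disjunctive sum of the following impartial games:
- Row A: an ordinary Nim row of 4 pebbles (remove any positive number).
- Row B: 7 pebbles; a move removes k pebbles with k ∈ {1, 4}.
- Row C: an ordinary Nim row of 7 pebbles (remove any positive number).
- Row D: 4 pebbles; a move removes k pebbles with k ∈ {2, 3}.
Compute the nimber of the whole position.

Row A is a plain Nim row of size 4, so its Grundy value is 4.
Build the Grundy sequence for row B with g(k) = mex{g(k−s) : s ∈ {1, 4}, s ≤ k}:
k:     0  1  2  3  4  5  6  7
g(k):  0  1  0  1  2  0  1  0
So g(7) = 0.
Row C is a plain Nim row of size 7, so its Grundy value is 7.
For row D, compute g(0), g(1), … with moves {2, 3}:
k:     0  1  2  3  4
g(k):  0  0  1  1  2
So g(4) = 2.
The value of a disjunctive sum is the nim-sum of the parts.
Combined value = 4 XOR 0 XOR 7 XOR 2 = 1.

1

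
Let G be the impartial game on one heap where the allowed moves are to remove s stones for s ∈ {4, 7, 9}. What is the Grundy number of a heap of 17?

1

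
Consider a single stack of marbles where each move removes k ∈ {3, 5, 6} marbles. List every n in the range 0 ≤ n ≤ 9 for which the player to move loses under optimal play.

0, 1, 2, 9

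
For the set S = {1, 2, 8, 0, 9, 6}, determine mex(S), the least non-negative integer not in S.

3

The values 0, 1, 2 are all present; 3 is the first non-negative integer missing from the set.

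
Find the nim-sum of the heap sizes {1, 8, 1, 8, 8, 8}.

0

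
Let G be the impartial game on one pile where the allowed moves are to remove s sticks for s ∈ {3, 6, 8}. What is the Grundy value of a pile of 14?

1

Grundy values for subtraction set {3, 6, 8}:
k:     0  1  2  3  4  5  6  7  8  9 10 11 12 13 14
g(k):  0  0  0  1  1  1  2  2  2  3  3  0  0  0  1
So g(14) = 1.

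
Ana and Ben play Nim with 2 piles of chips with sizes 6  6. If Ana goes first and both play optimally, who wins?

Ben wins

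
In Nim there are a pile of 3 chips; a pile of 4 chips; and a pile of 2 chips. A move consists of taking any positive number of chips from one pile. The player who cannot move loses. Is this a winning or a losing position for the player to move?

Winning position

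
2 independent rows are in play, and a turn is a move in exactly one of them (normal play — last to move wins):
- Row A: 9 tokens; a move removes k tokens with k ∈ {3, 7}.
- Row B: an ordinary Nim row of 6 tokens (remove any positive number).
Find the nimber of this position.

7

Grundy values for row A (subtraction set {3, 7}):
g(0) = mex{} = 0
g(1) = mex{} = 0
g(2) = mex{} = 0
g(3) = mex{0} = 1
g(4) = mex{0} = 1
g(5) = mex{0} = 1
g(6) = mex{1} = 0
g(7) = mex{0,1} = 2
g(8) = mex{0,1} = 2
g(9) = mex{0} = 1
So g(9) = 1.
Row B is a plain Nim row of size 6, so its Grundy value is 6.
By the Sprague-Grundy theorem, the Grundy value of a sum of independent games is the XOR of the component values.
Combined value = 1 XOR 6 = 7.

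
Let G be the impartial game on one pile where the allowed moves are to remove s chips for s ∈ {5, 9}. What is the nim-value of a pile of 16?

0

Build the Grundy sequence with g(k) = mex{g(k−s) : s ∈ {5, 9}, s ≤ k}:
k:     0  1  2  3  4  5  6  7  8  9 10 11 12 13 14 15 16
g(k):  0  0  0  0  0  1  1  1  1  1  2  2  2  2  0  0  0
So g(16) = 0.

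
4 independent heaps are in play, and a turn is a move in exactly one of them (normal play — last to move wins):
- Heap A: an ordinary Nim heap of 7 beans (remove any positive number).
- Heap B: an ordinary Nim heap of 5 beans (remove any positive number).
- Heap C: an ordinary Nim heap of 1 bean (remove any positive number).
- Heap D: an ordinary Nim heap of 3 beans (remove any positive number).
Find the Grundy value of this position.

0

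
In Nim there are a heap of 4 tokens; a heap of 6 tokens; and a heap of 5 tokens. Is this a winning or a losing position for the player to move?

Nim-sum: 4 XOR 6 XOR 5 = 7.
The nim-sum is 7 ≠ 0, so this is an N-position: the player to move can win.

Winning position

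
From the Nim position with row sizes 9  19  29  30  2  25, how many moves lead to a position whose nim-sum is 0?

3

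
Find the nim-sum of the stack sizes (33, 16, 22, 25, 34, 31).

3

Bitwise XOR of the heap sizes:
  100001  (33)
  010000  (16)
  010110  (22)
  011001  (25)
  100010  (34)
  011111  (31)
  ------
  000011  (3)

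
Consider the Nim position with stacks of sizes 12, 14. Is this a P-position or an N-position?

N-position

Compute the nim-sum pairwise:
12 XOR 14 = 2
The nim-sum is 2 ≠ 0, so this is an N-position: the player to move can win.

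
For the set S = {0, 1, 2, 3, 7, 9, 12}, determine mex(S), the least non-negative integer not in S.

The values 0, 1, 2, 3 are all present; 4 is the first non-negative integer missing from the set.

4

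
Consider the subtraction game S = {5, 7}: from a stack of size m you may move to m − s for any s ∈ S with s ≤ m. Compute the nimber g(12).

0

Grundy values for subtraction set {5, 7}:
k:     0  1  2  3  4  5  6  7  8  9 10 11 12
g(k):  0  0  0  0  0  1  1  1  1  1  2  2  0
So g(12) = 0.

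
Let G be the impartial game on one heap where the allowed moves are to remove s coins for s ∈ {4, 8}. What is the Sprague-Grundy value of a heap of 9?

2

Build the Grundy sequence with g(k) = mex{g(k−s) : s ∈ {4, 8}, s ≤ k}:
g(0) = mex{} = 0
g(1) = mex{} = 0
g(2) = mex{} = 0
g(3) = mex{} = 0
g(4) = mex{0} = 1
g(5) = mex{0} = 1
g(6) = mex{0} = 1
g(7) = mex{0} = 1
g(8) = mex{0,1} = 2
g(9) = mex{0,1} = 2
So g(9) = 2.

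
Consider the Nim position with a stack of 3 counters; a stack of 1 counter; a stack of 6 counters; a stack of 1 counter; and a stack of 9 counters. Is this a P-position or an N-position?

N-position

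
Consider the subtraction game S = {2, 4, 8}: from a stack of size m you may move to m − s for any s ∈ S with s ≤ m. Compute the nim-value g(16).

2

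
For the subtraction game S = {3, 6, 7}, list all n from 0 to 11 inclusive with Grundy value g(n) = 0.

0, 1, 2, 10, 11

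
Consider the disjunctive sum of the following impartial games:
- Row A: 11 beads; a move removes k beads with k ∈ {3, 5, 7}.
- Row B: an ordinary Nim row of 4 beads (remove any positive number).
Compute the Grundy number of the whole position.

4

For row A, compute g(0), g(1), … with moves {3, 5, 7}:
k:     0  1  2  3  4  5  6  7  8  9 10 11
g(k):  0  0  0  1  1  1  2  2  2  3  0  0
So g(11) = 0.
Row B is a plain Nim row of size 4, so its Grundy value is 4.
By the Sprague-Grundy theorem, the Grundy value of a sum of independent games is the XOR of the component values.
Combined value = 0 XOR 4 = 4.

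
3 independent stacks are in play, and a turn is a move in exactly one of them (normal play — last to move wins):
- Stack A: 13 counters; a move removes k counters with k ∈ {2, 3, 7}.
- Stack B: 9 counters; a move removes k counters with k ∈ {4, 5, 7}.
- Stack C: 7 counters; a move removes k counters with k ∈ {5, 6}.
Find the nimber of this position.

For stack A, compute g(0), g(1), … with moves {2, 3, 7}:
g(0) = mex{} = 0
g(1) = mex{} = 0
g(2) = mex{0} = 1
g(3) = mex{0} = 1
g(4) = mex{0,1} = 2
g(5) = mex{1} = 0
g(6) = mex{1,2} = 0
g(7) = mex{0,2} = 1
g(8) = mex{0} = 1
g(9) = mex{0,1} = 2
g(10) = mex{1} = 0
g(11) = mex{1,2} = 0
g(12) = mex{0,2} = 1
g(13) = mex{0} = 1
So g(13) = 1.
Grundy values for stack B (subtraction set {4, 5, 7}):
g(0) = mex{} = 0
g(1) = mex{} = 0
g(2) = mex{} = 0
g(3) = mex{} = 0
g(4) = mex{0} = 1
g(5) = mex{0} = 1
g(6) = mex{0} = 1
g(7) = mex{0} = 1
g(8) = mex{0,1} = 2
g(9) = mex{0,1} = 2
So g(9) = 2.
Build the Grundy sequence for stack C with g(k) = mex{g(k−s) : s ∈ {5, 6}, s ≤ k}:
g(0) = mex{} = 0
g(1) = mex{} = 0
g(2) = mex{} = 0
g(3) = mex{} = 0
g(4) = mex{} = 0
g(5) = mex{0} = 1
g(6) = mex{0} = 1
g(7) = mex{0} = 1
So g(7) = 1.
By the Sprague-Grundy theorem, the Grundy value of a sum of independent games is the XOR of the component values.
Combined value = 1 XOR 2 XOR 1 = 2.

2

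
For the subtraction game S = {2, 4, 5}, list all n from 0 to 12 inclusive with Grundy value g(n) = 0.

0, 1, 7, 8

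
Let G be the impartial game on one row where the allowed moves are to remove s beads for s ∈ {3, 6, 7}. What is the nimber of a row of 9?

Build the Grundy sequence with g(k) = mex{g(k−s) : s ∈ {3, 6, 7}, s ≤ k}:
g(0) = mex{} = 0
g(1) = mex{} = 0
g(2) = mex{} = 0
g(3) = mex{0} = 1
g(4) = mex{0} = 1
g(5) = mex{0} = 1
g(6) = mex{0,1} = 2
g(7) = mex{0,1} = 2
g(8) = mex{0,1} = 2
g(9) = mex{0,1,2} = 3
So g(9) = 3.

3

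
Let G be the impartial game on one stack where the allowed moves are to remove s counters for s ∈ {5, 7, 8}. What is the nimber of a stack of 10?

2

Grundy values for subtraction set {5, 7, 8}:
g(0) = mex{} = 0
g(1) = mex{} = 0
g(2) = mex{} = 0
g(3) = mex{} = 0
g(4) = mex{} = 0
g(5) = mex{0} = 1
g(6) = mex{0} = 1
g(7) = mex{0} = 1
g(8) = mex{0} = 1
g(9) = mex{0} = 1
g(10) = mex{0,1} = 2
So g(10) = 2.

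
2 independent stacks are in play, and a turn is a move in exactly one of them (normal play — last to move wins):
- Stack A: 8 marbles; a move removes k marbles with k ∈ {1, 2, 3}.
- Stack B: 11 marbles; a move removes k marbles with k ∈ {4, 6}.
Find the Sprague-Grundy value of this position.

0

For stack A, compute g(0), g(1), … with moves {1, 2, 3}:
g(0) = mex{} = 0
g(1) = mex{0} = 1
g(2) = mex{0,1} = 2
g(3) = mex{0,1,2} = 3
g(4) = mex{1,2,3} = 0
g(5) = mex{0,2,3} = 1
g(6) = mex{0,1,3} = 2
g(7) = mex{0,1,2} = 3
g(8) = mex{1,2,3} = 0
So g(8) = 0.
Build the Grundy sequence for stack B with g(k) = mex{g(k−s) : s ∈ {4, 6}, s ≤ k}:
g(0) = mex{} = 0
g(1) = mex{} = 0
g(2) = mex{} = 0
g(3) = mex{} = 0
g(4) = mex{0} = 1
g(5) = mex{0} = 1
g(6) = mex{0} = 1
g(7) = mex{0} = 1
g(8) = mex{0,1} = 2
g(9) = mex{0,1} = 2
g(10) = mex{1} = 0
g(11) = mex{1} = 0
So g(11) = 0.
By the Sprague-Grundy theorem, the Grundy value of a sum of independent games is the XOR of the component values.
Combined value = 0 ⊕ 0 = 0.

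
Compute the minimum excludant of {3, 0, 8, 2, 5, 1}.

4

The values 0, 1, 2, 3 are all present; 4 is the first non-negative integer missing from the set.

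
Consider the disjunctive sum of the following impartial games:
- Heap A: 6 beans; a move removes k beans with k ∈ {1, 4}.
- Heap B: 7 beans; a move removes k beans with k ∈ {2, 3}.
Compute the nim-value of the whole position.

Build the Grundy sequence for heap A with g(k) = mex{g(k−s) : s ∈ {1, 4}, s ≤ k}:
k:     0  1  2  3  4  5  6
g(k):  0  1  0  1  2  0  1
So g(6) = 1.
For heap B, compute g(0), g(1), … with moves {2, 3}:
k:     0  1  2  3  4  5  6  7
g(k):  0  0  1  1  2  0  0  1
So g(7) = 1.
The value of a disjunctive sum is the nim-sum of the parts.
Combined value = 1 ⊕ 1 = 0.

0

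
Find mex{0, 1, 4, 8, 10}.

2

The values 0, 1 are all present; 2 is the first non-negative integer missing from the set.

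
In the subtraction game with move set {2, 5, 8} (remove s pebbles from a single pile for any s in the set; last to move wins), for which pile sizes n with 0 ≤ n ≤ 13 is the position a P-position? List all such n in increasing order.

Compute g(0), g(1), … for moves {2, 5, 8}:
k:     0  1  2  3  4  5  6  7  8  9 10 11 12 13
g(k):  0  0  1  1  0  2  1  0  2  1  0  0  1  1
The P-positions (g = 0) in 0..13 are 0, 1, 4, 7, 10, 11.

0, 1, 4, 7, 10, 11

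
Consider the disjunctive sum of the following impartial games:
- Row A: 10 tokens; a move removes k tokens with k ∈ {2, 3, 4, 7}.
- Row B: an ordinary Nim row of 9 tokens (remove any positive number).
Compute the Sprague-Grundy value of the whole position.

11

Grundy values for row A (subtraction set {2, 3, 4, 7}):
k:     0  1  2  3  4  5  6  7  8  9 10
g(k):  0  0  1  1  2  2  0  3  1  4  2
So g(10) = 2.
Row B is a plain Nim row of size 9, so its Grundy value is 9.
The value of a disjunctive sum is the nim-sum of the parts.
Combined value = 2 XOR 9 = 11.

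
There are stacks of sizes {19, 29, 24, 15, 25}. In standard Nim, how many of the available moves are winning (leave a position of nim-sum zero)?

Compute the nim-sum pairwise:
19 ⊕ 29 = 14
14 ⊕ 24 = 22
22 ⊕ 15 = 25
25 ⊕ 25 = 0
The nim-sum is already 0, so every move leaves a nonzero nim-sum — there are no winning moves.

0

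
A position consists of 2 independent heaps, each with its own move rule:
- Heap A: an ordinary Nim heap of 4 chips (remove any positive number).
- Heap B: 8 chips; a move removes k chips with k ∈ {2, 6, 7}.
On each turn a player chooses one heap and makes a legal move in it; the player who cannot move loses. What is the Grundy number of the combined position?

6

Heap A is a plain Nim heap of size 4, so its Grundy value is 4.
Build the Grundy sequence for heap B with g(k) = mex{g(k−s) : s ∈ {2, 6, 7}, s ≤ k}:
k:     0  1  2  3  4  5  6  7  8
g(k):  0  0  1  1  0  0  1  1  2
So g(8) = 2.
By the Sprague-Grundy theorem, the Grundy value of a sum of independent games is the XOR of the component values.
Combined value = 4 XOR 2 = 6.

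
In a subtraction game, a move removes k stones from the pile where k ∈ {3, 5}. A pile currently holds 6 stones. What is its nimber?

Compute g(0), g(1), … for moves {3, 5}:
g(0) = mex{} = 0
g(1) = mex{} = 0
g(2) = mex{} = 0
g(3) = mex{0} = 1
g(4) = mex{0} = 1
g(5) = mex{0} = 1
g(6) = mex{0,1} = 2
So g(6) = 2.

2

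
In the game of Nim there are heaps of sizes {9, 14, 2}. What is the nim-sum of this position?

Nim-sum: 9 ^ 14 ^ 2 = 5.

5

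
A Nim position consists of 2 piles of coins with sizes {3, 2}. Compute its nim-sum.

Compute the nim-sum pairwise:
3 ⊕ 2 = 1

1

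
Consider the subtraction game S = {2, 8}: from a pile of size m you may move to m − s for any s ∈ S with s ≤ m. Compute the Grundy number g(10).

0

Build the Grundy sequence with g(k) = mex{g(k−s) : s ∈ {2, 8}, s ≤ k}:
k:     0  1  2  3  4  5  6  7  8  9 10
g(k):  0  0  1  1  0  0  1  1  2  2  0
So g(10) = 0.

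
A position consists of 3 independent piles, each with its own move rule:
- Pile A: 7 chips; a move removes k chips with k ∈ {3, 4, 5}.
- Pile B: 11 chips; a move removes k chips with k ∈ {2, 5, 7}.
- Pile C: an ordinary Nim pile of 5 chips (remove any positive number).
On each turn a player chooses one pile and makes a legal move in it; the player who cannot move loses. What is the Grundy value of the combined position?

4

Build the Grundy sequence for pile A with g(k) = mex{g(k−s) : s ∈ {3, 4, 5}, s ≤ k}:
k:     0  1  2  3  4  5  6  7
g(k):  0  0  0  1  1  1  2  2
So g(7) = 2.
Build the Grundy sequence for pile B with g(k) = mex{g(k−s) : s ∈ {2, 5, 7}, s ≤ k}:
k:     0  1  2  3  4  5  6  7  8  9 10 11
g(k):  0  0  1  1  0  2  1  3  2  2  0  3
So g(11) = 3.
Pile C is a plain Nim pile of size 5, so its Grundy value is 5.
The value of a disjunctive sum is the nim-sum of the parts.
Combined value = 2 ⊕ 3 ⊕ 5 = 4.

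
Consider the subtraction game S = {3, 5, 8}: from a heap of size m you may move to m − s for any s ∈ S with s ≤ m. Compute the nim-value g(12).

Grundy values for subtraction set {3, 5, 8}:
k:     0  1  2  3  4  5  6  7  8  9 10 11 12
g(k):  0  0  0  1  1  1  2  2  2  3  3  0  0
So g(12) = 0.

0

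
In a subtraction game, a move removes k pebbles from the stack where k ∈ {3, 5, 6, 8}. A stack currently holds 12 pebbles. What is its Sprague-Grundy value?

0

Compute g(0), g(1), … for moves {3, 5, 6, 8}:
k:     0  1  2  3  4  5  6  7  8  9 10 11 12
g(k):  0  0  0  1  1  1  2  2  2  3  3  0  0
So g(12) = 0.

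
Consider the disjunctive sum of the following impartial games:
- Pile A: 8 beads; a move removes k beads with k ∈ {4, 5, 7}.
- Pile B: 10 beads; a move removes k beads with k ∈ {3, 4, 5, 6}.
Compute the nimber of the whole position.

2

Build the Grundy sequence for pile A with g(k) = mex{g(k−s) : s ∈ {4, 5, 7}, s ≤ k}:
k:     0  1  2  3  4  5  6  7  8
g(k):  0  0  0  0  1  1  1  1  2
So g(8) = 2.
Build the Grundy sequence for pile B with g(k) = mex{g(k−s) : s ∈ {3, 4, 5, 6}, s ≤ k}:
g(0) = mex{} = 0
g(1) = mex{} = 0
g(2) = mex{} = 0
g(3) = mex{0} = 1
g(4) = mex{0} = 1
g(5) = mex{0} = 1
g(6) = mex{0,1} = 2
g(7) = mex{0,1} = 2
g(8) = mex{0,1} = 2
g(9) = mex{1,2} = 0
g(10) = mex{1,2} = 0
So g(10) = 0.
By the Sprague-Grundy theorem, the Grundy value of a sum of independent games is the XOR of the component values.
Combined value = 2 ⊕ 0 = 2.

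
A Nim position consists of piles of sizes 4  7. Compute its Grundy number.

Nim-sum: 4 ^ 7 = 3.

3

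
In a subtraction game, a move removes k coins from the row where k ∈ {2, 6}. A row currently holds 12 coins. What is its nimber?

0

Grundy values for subtraction set {2, 6}:
g(0) = mex{} = 0
g(1) = mex{} = 0
g(2) = mex{0} = 1
g(3) = mex{0} = 1
g(4) = mex{1} = 0
g(5) = mex{1} = 0
g(6) = mex{0} = 1
g(7) = mex{0} = 1
g(8) = mex{1} = 0
g(9) = mex{1} = 0
g(10) = mex{0} = 1
g(11) = mex{0} = 1
g(12) = mex{1} = 0
So g(12) = 0.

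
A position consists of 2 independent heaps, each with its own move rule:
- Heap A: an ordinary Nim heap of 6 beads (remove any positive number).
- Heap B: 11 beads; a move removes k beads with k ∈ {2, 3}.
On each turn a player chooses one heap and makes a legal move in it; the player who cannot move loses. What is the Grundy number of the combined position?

Heap A is a plain Nim heap of size 6, so its Grundy value is 6.
Grundy values for heap B (subtraction set {2, 3}):
g(0) = mex{} = 0
g(1) = mex{} = 0
g(2) = mex{0} = 1
g(3) = mex{0} = 1
g(4) = mex{0,1} = 2
g(5) = mex{1} = 0
g(6) = mex{1,2} = 0
g(7) = mex{0,2} = 1
g(8) = mex{0} = 1
g(9) = mex{0,1} = 2
g(10) = mex{1} = 0
g(11) = mex{1,2} = 0
So g(11) = 0.
By the Sprague-Grundy theorem, the Grundy value of a sum of independent games is the XOR of the component values.
Combined value = 6 ⊕ 0 = 6.

6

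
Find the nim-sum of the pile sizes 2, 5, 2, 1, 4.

0

Compute the nim-sum pairwise:
2 ^ 5 = 7
7 ^ 2 = 5
5 ^ 1 = 4
4 ^ 4 = 0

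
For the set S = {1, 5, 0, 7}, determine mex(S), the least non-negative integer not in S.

The values 0, 1 are all present; 2 is the first non-negative integer missing from the set.

2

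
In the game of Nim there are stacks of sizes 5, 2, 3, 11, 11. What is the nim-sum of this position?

In binary:
  0101  (5)
  0010  (2)
  0011  (3)
  1011  (11)
  1011  (11)
  ----
  0100  (4)

4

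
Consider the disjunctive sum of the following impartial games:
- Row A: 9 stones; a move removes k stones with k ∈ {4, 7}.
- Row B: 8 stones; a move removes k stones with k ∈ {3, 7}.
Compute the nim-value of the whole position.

Grundy values for row A (subtraction set {4, 7}):
g(0) = mex{} = 0
g(1) = mex{} = 0
g(2) = mex{} = 0
g(3) = mex{} = 0
g(4) = mex{0} = 1
g(5) = mex{0} = 1
g(6) = mex{0} = 1
g(7) = mex{0} = 1
g(8) = mex{0,1} = 2
g(9) = mex{0,1} = 2
So g(9) = 2.
Build the Grundy sequence for row B with g(k) = mex{g(k−s) : s ∈ {3, 7}, s ≤ k}:
k:     0  1  2  3  4  5  6  7  8
g(k):  0  0  0  1  1  1  0  2  2
So g(8) = 2.
By the Sprague-Grundy theorem, the Grundy value of a sum of independent games is the XOR of the component values.
Combined value = 2 ⊕ 2 = 0.

0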